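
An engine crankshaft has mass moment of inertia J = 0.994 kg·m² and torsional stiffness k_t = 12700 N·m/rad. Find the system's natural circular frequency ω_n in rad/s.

113 rad/s

ω_n = √(k_t/J) = √(12700/0.994) = √12780 = 113.0 rad/s.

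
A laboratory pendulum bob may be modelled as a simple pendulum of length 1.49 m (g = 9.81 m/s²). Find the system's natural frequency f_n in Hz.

0.408 Hz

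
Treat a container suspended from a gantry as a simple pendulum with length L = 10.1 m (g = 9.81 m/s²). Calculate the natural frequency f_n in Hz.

For a simple pendulum ω_n = √(g/L) = √(9.81/10.1) = √0.9713 = 0.9855 rad/s.
f_n = ω_n/(2π) = 0.9855/6.283 = 0.1569 Hz.

0.157 Hz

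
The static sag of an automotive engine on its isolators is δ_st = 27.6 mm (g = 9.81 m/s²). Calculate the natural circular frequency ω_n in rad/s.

ω_n = √(g/δ_st) = √(9.81/0.0276) = √355.4 = 18.85 rad/s.

18.9 rad/s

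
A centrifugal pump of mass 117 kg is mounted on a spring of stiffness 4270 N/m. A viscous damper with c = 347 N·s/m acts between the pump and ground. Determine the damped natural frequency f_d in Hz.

ω_n = √(k/m) = √(4270/117) = 6.041 rad/s.
Critical damping c_c = 2√(k·m) = 2√(4270 × 117) = 1414 N·s/m, so ζ = c/c_c = 347/1414 = 0.2455.
ω_d = ω_n√(1 − ζ²) = 6.041 × √(1 − 0.0603) = 5.856 rad/s.
f_d = ω_d/(2π) = 0.9321 Hz.

0.932 Hz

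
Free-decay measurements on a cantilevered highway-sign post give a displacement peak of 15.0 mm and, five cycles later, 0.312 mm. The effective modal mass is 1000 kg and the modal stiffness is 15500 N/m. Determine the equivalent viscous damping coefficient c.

Logarithmic decrement δ = (1/n)·ln(x₀/x_n) = (1/5)·ln(15.0/0.312) = (1/5)·ln(48.08) = 0.7746.
ζ = δ/√(4π² + δ²) = 0.7746/√(39.48 + 0.600) = 0.7746/6.331 = 0.1223.
c = ζ · 2√(km) = 0.1223 × 2√(15500 × 1000) = 0.1223 × 7874 = 963.4 N·s/m.

963 N·s/m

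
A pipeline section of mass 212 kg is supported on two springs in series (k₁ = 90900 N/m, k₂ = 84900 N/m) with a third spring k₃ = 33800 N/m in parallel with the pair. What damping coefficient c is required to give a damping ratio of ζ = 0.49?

Series pair: k_s = k₁k₂/(k₁+k₂) = (90900)(84900)/(90900 + 84900) = 43900 N/m. In parallel with k₃: k_eq = 43900 + 33800 = 77700 N/m.
c_c = 2√(k_eq·m) = 2√(77700 × 212) = 8117 N·s/m.
c = ζ·c_c = 0.49 × 8117 = 3977 N·s/m.

3980 N·s/m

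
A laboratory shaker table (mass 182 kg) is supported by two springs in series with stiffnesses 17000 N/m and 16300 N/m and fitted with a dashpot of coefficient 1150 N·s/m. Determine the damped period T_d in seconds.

1.05 s

Series springs: 1/k_eq = 1/17000 + 1/16300 = 0.0001202, so k_eq = 8321 N/m.
ω_n = √(k_eq/m) = √(8321/182) = 6.762 rad/s.
Critical damping c_c = 2√(k_eq·m) = 2√(8321 × 182) = 2461 N·s/m, so ζ = c/c_c = 1150/2461 = 0.4672.
ω_d = ω_n√(1 − ζ²) = 6.762 × √(1 − 0.218) = 5.978 rad/s.
T_d = 2π/ω_d = 1.051 s.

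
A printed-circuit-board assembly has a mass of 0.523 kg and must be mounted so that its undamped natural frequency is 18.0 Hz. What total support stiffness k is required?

6690 N/m

ω_n = 2πf_n = 2π × 18.0 = 113.1 rad/s.
k = m·ω_n² = 0.523 × 113.1² = 0.523 × 12790 = 6690 N/m.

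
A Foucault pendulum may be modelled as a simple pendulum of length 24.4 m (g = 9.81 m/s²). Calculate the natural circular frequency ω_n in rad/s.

For a simple pendulum ω_n = √(g/L) = √(9.81/24.4) = √0.4020 = 0.6341 rad/s.

0.634 rad/s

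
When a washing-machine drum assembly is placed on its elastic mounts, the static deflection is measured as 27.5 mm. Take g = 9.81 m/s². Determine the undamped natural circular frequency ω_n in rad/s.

18.9 rad/s

ω_n = √(g/δ_st) = √(9.81/0.0275) = √356.7 = 18.89 rad/s.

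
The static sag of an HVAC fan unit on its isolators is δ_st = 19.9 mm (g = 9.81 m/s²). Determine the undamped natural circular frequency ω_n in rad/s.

22.2 rad/s

ω_n = √(g/δ_st) = √(9.81/0.0199) = √493.0 = 22.20 rad/s.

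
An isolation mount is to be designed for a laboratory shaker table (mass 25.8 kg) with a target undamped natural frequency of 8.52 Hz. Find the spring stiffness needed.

73900 N/m

ω_n = 2πf_n = 2π × 8.52 = 53.53 rad/s.
k = m·ω_n² = 25.8 × 53.53² = 25.8 × 2866 = 73940 N/m.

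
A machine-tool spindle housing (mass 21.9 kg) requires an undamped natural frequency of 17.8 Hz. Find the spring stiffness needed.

274000 N/m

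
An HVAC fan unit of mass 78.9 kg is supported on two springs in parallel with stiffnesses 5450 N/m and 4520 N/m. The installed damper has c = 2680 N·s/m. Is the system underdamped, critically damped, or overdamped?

overdamped

Parallel springs add: k_eq = 5450 + 4520 = 9970 N/m.
c_c = 2√(k_eq·m) = 1774 N·s/m; ζ = c/c_c = 2680/1774 = 1.51.
Since ζ > 1 the system is overdamped.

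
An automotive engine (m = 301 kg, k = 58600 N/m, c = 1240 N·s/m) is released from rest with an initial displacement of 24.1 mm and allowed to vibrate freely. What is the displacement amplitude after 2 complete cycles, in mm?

ζ = c/(2√(km)) = 1240/(2√(58600 × 301)) = 1240/8400 = 0.1476.
Logarithmic decrement δ = 2πζ/√(1 − ζ²) = 2π × 0.1476/√(1 − 0.0218) = 0.9378.
After n cycles, x_n/x₀ = e^(−nδ), so x_2 = 24.1 × e^(−2 × 0.9378) = 24.1 × 0.1533 = 3.693 mm.

3.69 mm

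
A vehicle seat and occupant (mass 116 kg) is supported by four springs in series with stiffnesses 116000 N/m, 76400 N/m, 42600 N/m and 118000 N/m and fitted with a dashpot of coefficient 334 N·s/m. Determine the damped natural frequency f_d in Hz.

2.00 Hz

Series springs: 1/k_eq = 1/116000 + 1/76400 + 1/42600 + 1/118000 = 5.366×10^-5, so k_eq = 18640 N/m.
ω_n = √(k_eq/m) = √(18640/116) = 12.68 rad/s.
Critical damping c_c = 2√(k_eq·m) = 2√(18640 × 116) = 2941 N·s/m, so ζ = c/c_c = 334/2941 = 0.1136.
ω_d = ω_n√(1 − ζ²) = 12.68 × √(1 − 0.0129) = 12.59 rad/s.
f_d = ω_d/(2π) = 2.004 Hz.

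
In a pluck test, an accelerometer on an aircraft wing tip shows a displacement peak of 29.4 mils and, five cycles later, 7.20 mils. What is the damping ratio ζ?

0.0447

Logarithmic decrement δ = (1/n)·ln(x₀/x_n) = (1/5)·ln(29.4/7.20) = (1/5)·ln(4.083) = 0.2814.
ζ = δ/√(4π² + δ²) = 0.2814/√(39.48 + 0.0792) = 0.2814/6.289 = 0.04474.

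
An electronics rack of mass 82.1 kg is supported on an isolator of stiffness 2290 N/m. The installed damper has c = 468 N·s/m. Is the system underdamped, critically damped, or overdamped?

c_c = 2√(k·m) = 867.2 N·s/m; ζ = c/c_c = 468/867.2 = 0.540.
Since ζ < 1 the system is underdamped.

underdamped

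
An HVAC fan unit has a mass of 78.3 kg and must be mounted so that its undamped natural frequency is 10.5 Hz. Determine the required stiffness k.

341000 N/m

ω_n = 2πf_n = 2π × 10.5 = 65.97 rad/s.
k = m·ω_n² = 78.3 × 65.97² = 78.3 × 4352 = 340800 N/m.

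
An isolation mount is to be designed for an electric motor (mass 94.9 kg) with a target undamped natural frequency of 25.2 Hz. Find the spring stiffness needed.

2380000 N/m

ω_n = 2πf_n = 2π × 25.2 = 158.3 rad/s.
k = m·ω_n² = 94.9 × 158.3² = 94.9 × 25070 = 2379000 N/m.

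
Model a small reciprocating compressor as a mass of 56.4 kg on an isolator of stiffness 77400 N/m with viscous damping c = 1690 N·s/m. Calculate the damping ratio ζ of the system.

ω_n = √(k/m) = √(77400/56.4) = 37.05 rad/s.
Critical damping c_c = 2√(k·m) = 2√(77400 × 56.4) = 4179 N·s/m, so ζ = c/c_c = 1690/4179 = 0.4044.

0.404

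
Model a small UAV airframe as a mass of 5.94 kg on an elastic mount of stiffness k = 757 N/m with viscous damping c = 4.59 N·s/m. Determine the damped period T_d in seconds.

0.557 s

ω_n = √(k/m) = √(757.0/5.94) = 11.29 rad/s.
Critical damping c_c = 2√(k·m) = 2√(757.0 × 5.94) = 134.1 N·s/m, so ζ = c/c_c = 4.59/134.1 = 0.03422.
ω_d = ω_n√(1 − ζ²) = 11.29 × √(1 − 0.00117) = 11.28 rad/s.
T_d = 2π/ω_d = 0.5569 s.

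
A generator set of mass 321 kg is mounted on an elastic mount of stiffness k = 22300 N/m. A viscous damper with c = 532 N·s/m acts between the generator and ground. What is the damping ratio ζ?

ω_n = √(k/m) = √(22300/321) = 8.335 rad/s.
Critical damping c_c = 2√(k·m) = 2√(22300 × 321) = 5351 N·s/m, so ζ = c/c_c = 532/5351 = 0.09942.

0.0994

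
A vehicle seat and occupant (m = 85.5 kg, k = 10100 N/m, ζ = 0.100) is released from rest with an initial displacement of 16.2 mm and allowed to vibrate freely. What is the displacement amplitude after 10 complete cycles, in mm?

Logarithmic decrement δ = 2πζ/√(1 − ζ²) = 2π × 0.1000/√(1 − 0.0100) = 0.6315.
After n cycles, x_n/x₀ = e^(−nδ), so x_10 = 16.2 × e^(−10 × 0.6315) = 16.2 × 0.001809 = 0.02931 mm.

0.0293 mm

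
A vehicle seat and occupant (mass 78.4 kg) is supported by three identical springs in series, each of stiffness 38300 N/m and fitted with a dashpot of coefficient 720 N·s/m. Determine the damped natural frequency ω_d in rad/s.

11.9 rad/s

Series springs: 1/k_eq = 3/38300, so k_eq = 38300/3 = 12770 N/m.
ω_n = √(k_eq/m) = √(12770/78.4) = 12.76 rad/s.
Critical damping c_c = 2√(k_eq·m) = 2√(12770 × 78.4) = 2001 N·s/m, so ζ = c/c_c = 720/2001 = 0.3598.
ω_d = ω_n√(1 − ζ²) = 12.76 × √(1 − 0.129) = 11.91 rad/s.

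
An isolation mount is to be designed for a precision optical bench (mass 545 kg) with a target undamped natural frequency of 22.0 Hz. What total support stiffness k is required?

10400000 N/m

ω_n = 2πf_n = 2π × 22.0 = 138.2 rad/s.
k = m·ω_n² = 545 × 138.2² = 545 × 19110 = 10410000 N/m.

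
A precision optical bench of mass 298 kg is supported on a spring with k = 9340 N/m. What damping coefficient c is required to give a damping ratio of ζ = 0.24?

c_c = 2√(k·m) = 2√(9340 × 298) = 3337 N·s/m.
c = ζ·c_c = 0.24 × 3337 = 800.8 N·s/m.

801 N·s/m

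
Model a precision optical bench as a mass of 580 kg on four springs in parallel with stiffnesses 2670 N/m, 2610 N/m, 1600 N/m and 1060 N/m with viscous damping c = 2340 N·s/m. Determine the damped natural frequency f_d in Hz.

Parallel springs add: k_eq = 2670 + 2610 + 1600 + 1060 = 7940 N/m.
ω_n = √(k_eq/m) = √(7940/580) = 3.700 rad/s.
Critical damping c_c = 2√(k_eq·m) = 2√(7940 × 580) = 4292 N·s/m, so ζ = c/c_c = 2340/4292 = 0.5452.
ω_d = ω_n√(1 − ζ²) = 3.700 × √(1 − 0.297) = 3.102 rad/s.
f_d = ω_d/(2π) = 0.4936 Hz.

0.494 Hz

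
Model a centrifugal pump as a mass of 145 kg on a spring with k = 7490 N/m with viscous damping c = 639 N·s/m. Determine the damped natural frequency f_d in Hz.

1.09 Hz

ω_n = √(k/m) = √(7490/145) = 7.187 rad/s.
Critical damping c_c = 2√(k·m) = 2√(7490 × 145) = 2084 N·s/m, so ζ = c/c_c = 639/2084 = 0.3066.
ω_d = ω_n√(1 − ζ²) = 7.187 × √(1 − 0.0940) = 6.841 rad/s.
f_d = ω_d/(2π) = 1.089 Hz.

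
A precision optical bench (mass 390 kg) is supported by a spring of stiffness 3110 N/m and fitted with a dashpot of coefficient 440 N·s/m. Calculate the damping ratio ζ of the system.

ω_n = √(k/m) = √(3110/390) = 2.824 rad/s.
Critical damping c_c = 2√(k·m) = 2√(3110 × 390) = 2203 N·s/m, so ζ = c/c_c = 440/2203 = 0.1998.

0.200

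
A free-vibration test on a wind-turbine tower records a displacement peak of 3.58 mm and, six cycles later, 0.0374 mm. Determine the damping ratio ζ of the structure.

0.120

Logarithmic decrement δ = (1/n)·ln(x₀/x_n) = (1/6)·ln(3.58/0.0374) = (1/6)·ln(95.72) = 0.7602.
ζ = δ/√(4π² + δ²) = 0.7602/√(39.48 + 0.578) = 0.7602/6.329 = 0.1201.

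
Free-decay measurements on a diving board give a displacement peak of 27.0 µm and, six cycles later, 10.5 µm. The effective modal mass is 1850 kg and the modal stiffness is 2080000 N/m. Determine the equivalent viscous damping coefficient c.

3110 N·s/m

Logarithmic decrement δ = (1/n)·ln(x₀/x_n) = (1/6)·ln(27.0/10.5) = (1/6)·ln(2.571) = 0.1574.
ζ = δ/√(4π² + δ²) = 0.1574/√(39.48 + 0.0248) = 0.1574/6.285 = 0.02504.
c = ζ · 2√(km) = 0.02504 × 2√(2080000 × 1850) = 0.02504 × 124100 = 3107 N·s/m.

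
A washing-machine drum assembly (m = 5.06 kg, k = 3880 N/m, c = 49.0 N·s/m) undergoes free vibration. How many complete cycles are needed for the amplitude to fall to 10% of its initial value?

ζ = c/(2√(km)) = 49.0/(2√(3880 × 5.06)) = 49.0/280.2 = 0.1749.
Logarithmic decrement δ = 2πζ/√(1 − ζ²) = 2π × 0.1749/√(1 − 0.0306) = 1.116.
x_n/x₀ = e^(−nδ) ≤ 0.1; take ln: n ≥ ln(1/0.1)/δ = 2.303/1.116 = 2.064.
So 3 complete cycles are required.

3 cycles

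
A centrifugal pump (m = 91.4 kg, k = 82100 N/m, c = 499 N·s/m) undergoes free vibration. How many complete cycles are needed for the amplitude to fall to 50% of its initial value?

2 cycles

ζ = c/(2√(km)) = 499/(2√(82100 × 91.4)) = 499/5479 = 0.09108.
Logarithmic decrement δ = 2πζ/√(1 − ζ²) = 2π × 0.09108/√(1 − 0.00830) = 0.5747.
x_n/x₀ = e^(−nδ) ≤ 0.5; take ln: n ≥ ln(1/0.5)/δ = 0.6931/0.5747 = 1.206.
So 2 complete cycles are required.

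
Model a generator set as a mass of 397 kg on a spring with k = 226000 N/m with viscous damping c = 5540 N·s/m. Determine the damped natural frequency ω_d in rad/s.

22.8 rad/s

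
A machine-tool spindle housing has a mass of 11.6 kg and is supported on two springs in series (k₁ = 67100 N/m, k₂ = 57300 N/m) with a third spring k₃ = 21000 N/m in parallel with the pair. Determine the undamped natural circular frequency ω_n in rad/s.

66.9 rad/s

Series pair: k_s = k₁k₂/(k₁+k₂) = (67100)(57300)/(67100 + 57300) = 30910 N/m. In parallel with k₃: k_eq = 30910 + 21000 = 51910 N/m.
ω_n = √(k_eq/m) = √(51910/11.6) = √4475 = 66.89 rad/s.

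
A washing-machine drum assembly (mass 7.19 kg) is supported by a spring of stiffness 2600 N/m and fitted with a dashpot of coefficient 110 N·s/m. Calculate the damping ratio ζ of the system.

ω_n = √(k/m) = √(2600/7.19) = 19.02 rad/s.
Critical damping c_c = 2√(k·m) = 2√(2600 × 7.19) = 273.5 N·s/m, so ζ = c/c_c = 110/273.5 = 0.4023.

0.402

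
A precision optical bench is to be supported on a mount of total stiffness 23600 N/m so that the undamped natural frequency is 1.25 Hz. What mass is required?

383 kg

ω_n = 2πf_n = 2π × 1.25 = 7.854 rad/s.
m = k/ω_n² = 23600/7.854² = 23600/61.69 = 382.6 kg.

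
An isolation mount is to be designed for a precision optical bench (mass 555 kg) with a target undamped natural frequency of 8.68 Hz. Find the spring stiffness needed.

ω_n = 2πf_n = 2π × 8.68 = 54.54 rad/s.
k = m·ω_n² = 555 × 54.54² = 555 × 2974 = 1651000 N/m.

1650000 N/m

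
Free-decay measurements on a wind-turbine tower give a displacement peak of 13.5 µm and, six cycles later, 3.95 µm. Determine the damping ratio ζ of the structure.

Logarithmic decrement δ = (1/n)·ln(x₀/x_n) = (1/6)·ln(13.5/3.95) = (1/6)·ln(3.418) = 0.2048.
ζ = δ/√(4π² + δ²) = 0.2048/√(39.48 + 0.0420) = 0.2048/6.287 = 0.03258.

0.0326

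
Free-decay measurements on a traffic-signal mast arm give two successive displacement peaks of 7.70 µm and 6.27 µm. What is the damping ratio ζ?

0.0327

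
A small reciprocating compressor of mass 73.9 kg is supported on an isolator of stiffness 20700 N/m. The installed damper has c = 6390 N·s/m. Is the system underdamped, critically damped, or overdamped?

overdamped

c_c = 2√(k·m) = 2474 N·s/m; ζ = c/c_c = 6390/2474 = 2.58.
Since ζ > 1 the system is overdamped.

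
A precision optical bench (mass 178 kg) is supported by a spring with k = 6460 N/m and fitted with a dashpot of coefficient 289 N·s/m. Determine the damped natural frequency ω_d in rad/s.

5.97 rad/s

ω_n = √(k/m) = √(6460/178) = 6.024 rad/s.
Critical damping c_c = 2√(k·m) = 2√(6460 × 178) = 2145 N·s/m, so ζ = c/c_c = 289/2145 = 0.1348.
ω_d = ω_n√(1 − ζ²) = 6.024 × √(1 − 0.0182) = 5.969 rad/s.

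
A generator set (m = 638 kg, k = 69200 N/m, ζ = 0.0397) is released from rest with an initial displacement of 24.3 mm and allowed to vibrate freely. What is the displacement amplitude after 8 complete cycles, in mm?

3.30 mm

Logarithmic decrement δ = 2πζ/√(1 − ζ²) = 2π × 0.03970/√(1 − 0.00158) = 0.2496.
After n cycles, x_n/x₀ = e^(−nδ), so x_8 = 24.3 × e^(−8 × 0.2496) = 24.3 × 0.1357 = 3.298 mm.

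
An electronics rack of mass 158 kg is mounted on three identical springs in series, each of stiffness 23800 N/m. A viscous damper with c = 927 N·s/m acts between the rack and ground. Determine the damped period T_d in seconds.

Series springs: 1/k_eq = 3/23800, so k_eq = 23800/3 = 7933 N/m.
ω_n = √(k_eq/m) = √(7933/158) = 7.086 rad/s.
Critical damping c_c = 2√(k_eq·m) = 2√(7933 × 158) = 2239 N·s/m, so ζ = c/c_c = 927/2239 = 0.4140.
ω_d = ω_n√(1 − ζ²) = 7.086 × √(1 − 0.171) = 6.450 rad/s.
T_d = 2π/ω_d = 0.9741 s.

0.974 s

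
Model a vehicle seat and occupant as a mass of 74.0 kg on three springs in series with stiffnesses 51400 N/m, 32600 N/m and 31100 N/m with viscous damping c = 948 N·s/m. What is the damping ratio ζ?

0.500

Series springs: 1/k_eq = 1/51400 + 1/32600 + 1/31100 = 8.228×10^-5, so k_eq = 12150 N/m.
ω_n = √(k_eq/m) = √(12150/74.0) = 12.82 rad/s.
Critical damping c_c = 2√(k_eq·m) = 2√(12150 × 74.0) = 1897 N·s/m, so ζ = c/c_c = 948/1897 = 0.4998.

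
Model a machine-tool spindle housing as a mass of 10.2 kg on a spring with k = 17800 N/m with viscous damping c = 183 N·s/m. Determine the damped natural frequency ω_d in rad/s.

40.8 rad/s

ω_n = √(k/m) = √(17800/10.2) = 41.77 rad/s.
Critical damping c_c = 2√(k·m) = 2√(17800 × 10.2) = 852.2 N·s/m, so ζ = c/c_c = 183/852.2 = 0.2147.
ω_d = ω_n√(1 − ζ²) = 41.77 × √(1 − 0.0461) = 40.80 rad/s.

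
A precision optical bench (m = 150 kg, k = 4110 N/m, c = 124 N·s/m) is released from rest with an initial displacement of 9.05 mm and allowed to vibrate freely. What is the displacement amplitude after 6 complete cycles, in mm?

0.457 mm

ζ = c/(2√(km)) = 124/(2√(4110 × 150)) = 124/1570 = 0.07896.
Logarithmic decrement δ = 2πζ/√(1 − ζ²) = 2π × 0.07896/√(1 − 0.00624) = 0.4977.
After n cycles, x_n/x₀ = e^(−nδ), so x_6 = 9.05 × e^(−6 × 0.4977) = 9.05 × 0.05048 = 0.4568 mm.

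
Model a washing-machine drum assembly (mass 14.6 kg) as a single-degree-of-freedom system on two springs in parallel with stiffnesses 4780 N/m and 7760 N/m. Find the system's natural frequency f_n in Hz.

Parallel springs add: k_eq = 4780 + 7760 = 12540 N/m.
ω_n = √(k_eq/m) = √(12540/14.6) = √858.9 = 29.31 rad/s.
f_n = ω_n/(2π) = 29.31/6.283 = 4.664 Hz.

4.66 Hz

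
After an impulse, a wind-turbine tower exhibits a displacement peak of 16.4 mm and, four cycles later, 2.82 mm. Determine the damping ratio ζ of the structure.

0.0699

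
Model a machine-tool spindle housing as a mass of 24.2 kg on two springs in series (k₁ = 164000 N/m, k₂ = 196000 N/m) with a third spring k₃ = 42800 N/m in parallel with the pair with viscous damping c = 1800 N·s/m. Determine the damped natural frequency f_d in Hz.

10.2 Hz

Series pair: k_s = k₁k₂/(k₁+k₂) = (164000)(196000)/(164000 + 196000) = 89290 N/m. In parallel with k₃: k_eq = 89290 + 42800 = 132100 N/m.
ω_n = √(k_eq/m) = √(132100/24.2) = 73.88 rad/s.
Critical damping c_c = 2√(k_eq·m) = 2√(132100 × 24.2) = 3576 N·s/m, so ζ = c/c_c = 1800/3576 = 0.5034.
ω_d = ω_n√(1 − ζ²) = 73.88 × √(1 − 0.253) = 63.84 rad/s.
f_d = ω_d/(2π) = 10.16 Hz.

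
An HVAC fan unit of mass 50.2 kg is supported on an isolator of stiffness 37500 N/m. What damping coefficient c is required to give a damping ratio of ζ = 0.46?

c_c = 2√(k·m) = 2√(37500 × 50.2) = 2744 N·s/m.
c = ζ·c_c = 0.46 × 2744 = 1262 N·s/m.

1260 N·s/m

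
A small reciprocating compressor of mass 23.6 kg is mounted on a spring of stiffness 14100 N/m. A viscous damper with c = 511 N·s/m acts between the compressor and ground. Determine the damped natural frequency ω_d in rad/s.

ω_n = √(k/m) = √(14100/23.6) = 24.44 rad/s.
Critical damping c_c = 2√(k·m) = 2√(14100 × 23.6) = 1154 N·s/m, so ζ = c/c_c = 511/1154 = 0.4429.
ω_d = ω_n√(1 − ζ²) = 24.44 × √(1 − 0.196) = 21.91 rad/s.

21.9 rad/s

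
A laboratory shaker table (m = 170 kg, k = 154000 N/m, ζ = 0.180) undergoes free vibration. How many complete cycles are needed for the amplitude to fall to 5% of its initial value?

3 cycles

Logarithmic decrement δ = 2πζ/√(1 − ζ²) = 2π × 0.1800/√(1 − 0.0324) = 1.150.
x_n/x₀ = e^(−nδ) ≤ 0.05; take ln: n ≥ ln(1/0.05)/δ = 2.996/1.150 = 2.606.
So 3 complete cycles are required.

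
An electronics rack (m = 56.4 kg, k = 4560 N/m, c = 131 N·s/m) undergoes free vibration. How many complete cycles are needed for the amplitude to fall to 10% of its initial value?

ζ = c/(2√(km)) = 131/(2√(4560 × 56.4)) = 131/1014 = 0.1292.
Logarithmic decrement δ = 2πζ/√(1 − ζ²) = 2π × 0.1292/√(1 − 0.0167) = 0.8184.
x_n/x₀ = e^(−nδ) ≤ 0.1; take ln: n ≥ ln(1/0.1)/δ = 2.303/0.8184 = 2.814.
So 3 complete cycles are required.

3 cycles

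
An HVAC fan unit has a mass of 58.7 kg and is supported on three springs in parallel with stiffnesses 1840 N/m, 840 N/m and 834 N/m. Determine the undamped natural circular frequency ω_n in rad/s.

Parallel springs add: k_eq = 1840 + 840 + 834 = 3514 N/m.
ω_n = √(k_eq/m) = √(3514/58.7) = √59.86 = 7.737 rad/s.

7.74 rad/s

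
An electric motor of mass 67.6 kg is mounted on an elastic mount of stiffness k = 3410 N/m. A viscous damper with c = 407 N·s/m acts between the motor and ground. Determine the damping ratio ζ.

0.424

ω_n = √(k/m) = √(3410/67.6) = 7.102 rad/s.
Critical damping c_c = 2√(k·m) = 2√(3410 × 67.6) = 960.2 N·s/m, so ζ = c/c_c = 407/960.2 = 0.4239.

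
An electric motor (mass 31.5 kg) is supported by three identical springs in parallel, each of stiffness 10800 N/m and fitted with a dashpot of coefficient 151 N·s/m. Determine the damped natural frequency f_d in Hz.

5.09 Hz

Parallel springs add: k_eq = 3 × 10800 = 32400 N/m.
ω_n = √(k_eq/m) = √(32400/31.5) = 32.07 rad/s.
Critical damping c_c = 2√(k_eq·m) = 2√(32400 × 31.5) = 2020 N·s/m, so ζ = c/c_c = 151/2020 = 0.07473.
ω_d = ω_n√(1 − ζ²) = 32.07 × √(1 − 0.00559) = 31.98 rad/s.
f_d = ω_d/(2π) = 5.090 Hz.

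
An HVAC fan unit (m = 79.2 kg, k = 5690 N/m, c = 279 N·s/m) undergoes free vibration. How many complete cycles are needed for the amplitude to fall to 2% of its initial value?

3 cycles

ζ = c/(2√(km)) = 279/(2√(5690 × 79.2)) = 279/1343 = 0.2078.
Logarithmic decrement δ = 2πζ/√(1 − ζ²) = 2π × 0.2078/√(1 − 0.0432) = 1.335.
x_n/x₀ = e^(−nδ) ≤ 0.02; take ln: n ≥ ln(1/0.02)/δ = 3.912/1.335 = 2.931.
So 3 complete cycles are required.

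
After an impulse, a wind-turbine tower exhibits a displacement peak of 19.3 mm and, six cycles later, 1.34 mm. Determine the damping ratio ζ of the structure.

0.0706

Logarithmic decrement δ = (1/n)·ln(x₀/x_n) = (1/6)·ln(19.3/1.34) = (1/6)·ln(14.40) = 0.4446.
ζ = δ/√(4π² + δ²) = 0.4446/√(39.48 + 0.198) = 0.4446/6.299 = 0.07058.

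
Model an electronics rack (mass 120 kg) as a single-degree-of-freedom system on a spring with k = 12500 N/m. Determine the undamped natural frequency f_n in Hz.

1.62 Hz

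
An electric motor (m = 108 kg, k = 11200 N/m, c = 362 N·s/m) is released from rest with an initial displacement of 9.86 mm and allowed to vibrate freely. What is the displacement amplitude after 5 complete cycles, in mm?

0.0522 mm

ζ = c/(2√(km)) = 362/(2√(11200 × 108)) = 362/2200 = 0.1646.
Logarithmic decrement δ = 2πζ/√(1 − ζ²) = 2π × 0.1646/√(1 − 0.0271) = 1.048.
After n cycles, x_n/x₀ = e^(−nδ), so x_5 = 9.86 × e^(−5 × 1.048) = 9.86 × 0.005291 = 0.05217 mm.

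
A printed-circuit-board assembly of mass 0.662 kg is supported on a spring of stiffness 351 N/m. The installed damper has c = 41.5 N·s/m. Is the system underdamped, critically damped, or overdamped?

c_c = 2√(k·m) = 30.49 N·s/m; ζ = c/c_c = 41.5/30.49 = 1.36.
Since ζ > 1 the system is overdamped.

overdamped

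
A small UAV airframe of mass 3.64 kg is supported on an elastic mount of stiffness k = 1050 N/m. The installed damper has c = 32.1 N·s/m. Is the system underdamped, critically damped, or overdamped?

underdamped

c_c = 2√(k·m) = 123.6 N·s/m; ζ = c/c_c = 32.1/123.6 = 0.260.
Since ζ < 1 the system is underdamped.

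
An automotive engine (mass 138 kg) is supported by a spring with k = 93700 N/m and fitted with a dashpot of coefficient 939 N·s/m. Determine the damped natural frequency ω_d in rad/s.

25.8 rad/s

ω_n = √(k/m) = √(93700/138) = 26.06 rad/s.
Critical damping c_c = 2√(k·m) = 2√(93700 × 138) = 7192 N·s/m, so ζ = c/c_c = 939/7192 = 0.1306.
ω_d = ω_n√(1 − ζ²) = 26.06 × √(1 − 0.0170) = 25.83 rad/s.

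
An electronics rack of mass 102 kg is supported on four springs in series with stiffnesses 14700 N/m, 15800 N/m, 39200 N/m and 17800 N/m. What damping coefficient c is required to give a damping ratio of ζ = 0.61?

844 N·s/m

Series springs: 1/k_eq = 1/14700 + 1/15800 + 1/39200 + 1/17800 = 0.0002130, so k_eq = 4695 N/m.
c_c = 2√(k_eq·m) = 2√(4695 × 102) = 1384 N·s/m.
c = ζ·c_c = 0.61 × 1384 = 844.2 N·s/m.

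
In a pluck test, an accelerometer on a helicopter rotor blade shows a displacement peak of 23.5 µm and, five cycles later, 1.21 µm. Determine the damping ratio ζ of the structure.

Logarithmic decrement δ = (1/n)·ln(x₀/x_n) = (1/5)·ln(23.5/1.21) = (1/5)·ln(19.42) = 0.5933.
ζ = δ/√(4π² + δ²) = 0.5933/√(39.48 + 0.352) = 0.5933/6.311 = 0.09400.

0.0940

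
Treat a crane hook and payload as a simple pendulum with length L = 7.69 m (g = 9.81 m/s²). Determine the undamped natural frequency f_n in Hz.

For a simple pendulum ω_n = √(g/L) = √(9.81/7.69) = √1.276 = 1.129 rad/s.
f_n = ω_n/(2π) = 1.129/6.283 = 0.1798 Hz.

0.180 Hz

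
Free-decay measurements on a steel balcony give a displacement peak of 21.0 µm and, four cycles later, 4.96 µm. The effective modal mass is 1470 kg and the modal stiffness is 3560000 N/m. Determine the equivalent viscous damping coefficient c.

8290 N·s/m

Logarithmic decrement δ = (1/n)·ln(x₀/x_n) = (1/4)·ln(21.0/4.96) = (1/4)·ln(4.234) = 0.3608.
ζ = δ/√(4π² + δ²) = 0.3608/√(39.48 + 0.130) = 0.3608/6.294 = 0.05733.
c = ζ · 2√(km) = 0.05733 × 2√(3560000 × 1470) = 0.05733 × 144700 = 8294 N·s/m.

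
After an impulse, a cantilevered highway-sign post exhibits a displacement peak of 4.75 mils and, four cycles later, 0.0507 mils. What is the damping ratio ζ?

0.178

Logarithmic decrement δ = (1/n)·ln(x₀/x_n) = (1/4)·ln(4.75/0.0507) = (1/4)·ln(93.69) = 1.135.
ζ = δ/√(4π² + δ²) = 1.135/√(39.48 + 1.29) = 1.135/6.385 = 0.1778.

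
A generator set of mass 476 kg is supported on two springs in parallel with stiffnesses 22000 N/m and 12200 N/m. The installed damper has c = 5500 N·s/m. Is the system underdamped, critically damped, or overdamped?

underdamped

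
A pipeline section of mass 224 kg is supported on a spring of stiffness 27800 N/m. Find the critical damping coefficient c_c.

c_c = 2√(k·m) = 2√(27800 × 224) = 2 × 2495 = 4991 N·s/m.

4990 N·s/m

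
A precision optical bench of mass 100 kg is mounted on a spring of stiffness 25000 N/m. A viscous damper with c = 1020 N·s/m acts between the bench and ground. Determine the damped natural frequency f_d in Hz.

2.38 Hz

ω_n = √(k/m) = √(25000/100) = 15.81 rad/s.
Critical damping c_c = 2√(k·m) = 2√(25000 × 100) = 3162 N·s/m, so ζ = c/c_c = 1020/3162 = 0.3226.
ω_d = ω_n√(1 − ζ²) = 15.81 × √(1 − 0.104) = 14.97 rad/s.
f_d = ω_d/(2π) = 2.382 Hz.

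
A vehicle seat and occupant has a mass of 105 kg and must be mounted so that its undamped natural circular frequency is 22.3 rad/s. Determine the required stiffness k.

52200 N/m

k = m·ω_n² = 105 × 22.30² = 105 × 497.3 = 52220 N/m.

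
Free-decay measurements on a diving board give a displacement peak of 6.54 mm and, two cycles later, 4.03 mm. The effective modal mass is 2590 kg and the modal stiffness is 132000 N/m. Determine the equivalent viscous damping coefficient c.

1420 N·s/m

Logarithmic decrement δ = (1/n)·ln(x₀/x_n) = (1/2)·ln(6.54/4.03) = (1/2)·ln(1.623) = 0.2421.
ζ = δ/√(4π² + δ²) = 0.2421/√(39.48 + 0.0586) = 0.2421/6.288 = 0.03850.
c = ζ · 2√(km) = 0.03850 × 2√(132000 × 2590) = 0.03850 × 36980 = 1424 N·s/m.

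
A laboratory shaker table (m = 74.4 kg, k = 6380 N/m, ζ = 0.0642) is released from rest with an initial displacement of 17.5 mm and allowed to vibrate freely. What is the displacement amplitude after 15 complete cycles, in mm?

0.0407 mm

Logarithmic decrement δ = 2πζ/√(1 − ζ²) = 2π × 0.06420/√(1 − 0.00412) = 0.4042.
After n cycles, x_n/x₀ = e^(−nδ), so x_15 = 17.5 × e^(−15 × 0.4042) = 17.5 × 0.002327 = 0.04072 mm.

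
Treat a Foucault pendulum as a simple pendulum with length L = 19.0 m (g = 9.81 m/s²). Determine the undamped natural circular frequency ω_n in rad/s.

0.719 rad/s

For a simple pendulum ω_n = √(g/L) = √(9.81/19.0) = √0.5163 = 0.7186 rad/s.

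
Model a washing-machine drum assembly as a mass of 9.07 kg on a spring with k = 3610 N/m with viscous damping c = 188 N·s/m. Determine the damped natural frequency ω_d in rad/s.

17.0 rad/s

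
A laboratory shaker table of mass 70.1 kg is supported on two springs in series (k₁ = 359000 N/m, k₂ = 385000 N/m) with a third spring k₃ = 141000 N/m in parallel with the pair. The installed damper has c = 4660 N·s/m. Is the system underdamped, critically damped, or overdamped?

underdamped

Series pair: k_s = k₁k₂/(k₁+k₂) = (359000)(385000)/(359000 + 385000) = 185800 N/m. In parallel with k₃: k_eq = 185800 + 141000 = 326800 N/m.
c_c = 2√(k_eq·m) = 9572 N·s/m; ζ = c/c_c = 4660/9572 = 0.487.
Since ζ < 1 the system is underdamped.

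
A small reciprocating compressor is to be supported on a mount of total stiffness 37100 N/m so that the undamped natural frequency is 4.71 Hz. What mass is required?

ω_n = 2πf_n = 2π × 4.71 = 29.59 rad/s.
m = k/ω_n² = 37100/29.59² = 37100/875.8 = 42.36 kg.

42.4 kg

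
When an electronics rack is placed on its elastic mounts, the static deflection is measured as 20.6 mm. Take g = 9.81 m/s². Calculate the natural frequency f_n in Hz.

3.47 Hz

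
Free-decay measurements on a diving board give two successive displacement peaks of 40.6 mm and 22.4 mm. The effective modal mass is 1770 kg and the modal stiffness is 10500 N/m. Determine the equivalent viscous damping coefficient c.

Logarithmic decrement δ = (1/n)·ln(x₀/x_n) = (1/1)·ln(40.6/22.4) = (1/1)·ln(1.813) = 0.5947.
ζ = δ/√(4π² + δ²) = 0.5947/√(39.48 + 0.354) = 0.5947/6.311 = 0.09423.
c = ζ · 2√(km) = 0.09423 × 2√(10500 × 1770) = 0.09423 × 8622 = 812.5 N·s/m.

812 N·s/m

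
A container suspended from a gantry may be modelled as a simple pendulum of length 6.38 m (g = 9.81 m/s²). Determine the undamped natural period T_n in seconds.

5.07 s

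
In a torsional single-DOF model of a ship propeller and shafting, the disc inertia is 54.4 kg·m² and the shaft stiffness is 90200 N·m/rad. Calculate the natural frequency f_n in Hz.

6.48 Hz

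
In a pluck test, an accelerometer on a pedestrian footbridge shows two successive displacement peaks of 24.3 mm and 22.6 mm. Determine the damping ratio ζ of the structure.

0.0115

Logarithmic decrement δ = (1/n)·ln(x₀/x_n) = (1/1)·ln(24.3/22.6) = (1/1)·ln(1.075) = 0.07253.
ζ = δ/√(4π² + δ²) = 0.07253/√(39.48 + 0.00526) = 0.07253/6.284 = 0.01154.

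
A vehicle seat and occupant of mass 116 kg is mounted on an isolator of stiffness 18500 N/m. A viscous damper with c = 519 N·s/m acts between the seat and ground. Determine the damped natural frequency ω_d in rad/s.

ω_n = √(k/m) = √(18500/116) = 12.63 rad/s.
Critical damping c_c = 2√(k·m) = 2√(18500 × 116) = 2930 N·s/m, so ζ = c/c_c = 519/2930 = 0.1771.
ω_d = ω_n√(1 − ζ²) = 12.63 × √(1 − 0.0314) = 12.43 rad/s.

12.4 rad/s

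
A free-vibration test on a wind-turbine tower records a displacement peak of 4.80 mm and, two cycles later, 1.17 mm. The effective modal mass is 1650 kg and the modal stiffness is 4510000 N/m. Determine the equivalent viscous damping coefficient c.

Logarithmic decrement δ = (1/n)·ln(x₀/x_n) = (1/2)·ln(4.80/1.17) = (1/2)·ln(4.103) = 0.7058.
ζ = δ/√(4π² + δ²) = 0.7058/√(39.48 + 0.498) = 0.7058/6.323 = 0.1116.
c = ζ · 2√(km) = 0.1116 × 2√(4510000 × 1650) = 0.1116 × 172500 = 19260 N·s/m.

19300 N·s/m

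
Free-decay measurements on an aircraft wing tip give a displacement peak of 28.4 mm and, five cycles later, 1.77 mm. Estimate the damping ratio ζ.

0.0880

Logarithmic decrement δ = (1/n)·ln(x₀/x_n) = (1/5)·ln(28.4/1.77) = (1/5)·ln(16.05) = 0.5551.
ζ = δ/√(4π² + δ²) = 0.5551/√(39.48 + 0.308) = 0.5551/6.308 = 0.08800.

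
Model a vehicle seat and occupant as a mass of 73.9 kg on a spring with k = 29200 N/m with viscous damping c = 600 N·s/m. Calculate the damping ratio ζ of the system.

ω_n = √(k/m) = √(29200/73.9) = 19.88 rad/s.
Critical damping c_c = 2√(k·m) = 2√(29200 × 73.9) = 2938 N·s/m, so ζ = c/c_c = 600/2938 = 0.2042.

0.204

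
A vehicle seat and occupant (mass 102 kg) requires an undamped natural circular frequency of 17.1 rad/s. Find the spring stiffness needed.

29800 N/m

k = m·ω_n² = 102 × 17.10² = 102 × 292.4 = 29830 N/m.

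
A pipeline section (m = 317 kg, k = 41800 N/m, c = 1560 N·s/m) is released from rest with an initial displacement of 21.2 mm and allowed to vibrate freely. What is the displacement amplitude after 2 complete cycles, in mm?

1.35 mm

ζ = c/(2√(km)) = 1560/(2√(41800 × 317)) = 1560/7280 = 0.2143.
Logarithmic decrement δ = 2πζ/√(1 − ζ²) = 2π × 0.2143/√(1 − 0.0459) = 1.378.
After n cycles, x_n/x₀ = e^(−nδ), so x_2 = 21.2 × e^(−2 × 1.378) = 21.2 × 0.06350 = 1.346 mm.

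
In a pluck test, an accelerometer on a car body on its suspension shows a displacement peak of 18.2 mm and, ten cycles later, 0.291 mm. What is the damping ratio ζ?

0.0657

Logarithmic decrement δ = (1/n)·ln(x₀/x_n) = (1/10)·ln(18.2/0.291) = (1/10)·ln(62.54) = 0.4136.
ζ = δ/√(4π² + δ²) = 0.4136/√(39.48 + 0.171) = 0.4136/6.297 = 0.06568.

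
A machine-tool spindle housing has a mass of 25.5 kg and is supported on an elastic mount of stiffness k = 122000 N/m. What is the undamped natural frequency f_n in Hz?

11.0 Hz

ω_n = √(k/m) = √(122000/25.5) = √4784 = 69.17 rad/s.
f_n = ω_n/(2π) = 69.17/6.283 = 11.01 Hz.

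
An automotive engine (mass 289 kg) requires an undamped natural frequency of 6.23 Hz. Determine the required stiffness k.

443000 N/m

ω_n = 2πf_n = 2π × 6.23 = 39.14 rad/s.
k = m·ω_n² = 289 × 39.14² = 289 × 1532 = 442800 N/m.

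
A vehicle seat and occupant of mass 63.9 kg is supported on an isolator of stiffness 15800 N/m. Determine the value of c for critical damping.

2010 N·s/m

c_c = 2√(k·m) = 2√(15800 × 63.9) = 2 × 1005 = 2010 N·s/m.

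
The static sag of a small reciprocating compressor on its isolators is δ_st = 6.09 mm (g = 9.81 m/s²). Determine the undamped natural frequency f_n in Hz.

6.39 Hz

ω_n = √(g/δ_st) = √(9.81/0.00609) = √1611 = 40.14 rad/s.
f_n = ω_n/(2π) = 40.14/6.283 = 6.388 Hz.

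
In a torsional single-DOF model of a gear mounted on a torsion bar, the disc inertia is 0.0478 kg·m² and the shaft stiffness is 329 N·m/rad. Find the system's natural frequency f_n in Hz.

ω_n = √(k_t/J) = √(329/0.0478) = √6883 = 82.96 rad/s.
f_n = ω_n/(2π) = 82.96/6.283 = 13.20 Hz.

13.2 Hz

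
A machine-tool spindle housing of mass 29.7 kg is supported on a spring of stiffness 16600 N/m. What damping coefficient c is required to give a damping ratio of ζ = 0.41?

c_c = 2√(k·m) = 2√(16600 × 29.7) = 1404 N·s/m.
c = ζ·c_c = 0.41 × 1404 = 575.8 N·s/m.

576 N·s/m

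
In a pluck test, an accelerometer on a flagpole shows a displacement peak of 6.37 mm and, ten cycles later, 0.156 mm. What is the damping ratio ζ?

Logarithmic decrement δ = (1/n)·ln(x₀/x_n) = (1/10)·ln(6.37/0.156) = (1/10)·ln(40.83) = 0.3709.
ζ = δ/√(4π² + δ²) = 0.3709/√(39.48 + 0.138) = 0.3709/6.294 = 0.05894.

0.0589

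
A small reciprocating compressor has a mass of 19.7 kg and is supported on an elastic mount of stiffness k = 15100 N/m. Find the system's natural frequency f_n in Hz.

ω_n = √(k/m) = √(15100/19.7) = √766.5 = 27.69 rad/s.
f_n = ω_n/(2π) = 27.69/6.283 = 4.406 Hz.

4.41 Hz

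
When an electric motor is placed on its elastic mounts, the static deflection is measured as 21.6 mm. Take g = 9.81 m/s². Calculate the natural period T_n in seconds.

ω_n = √(g/δ_st) = √(9.81/0.0216) = √454.2 = 21.31 rad/s.
T_n = 2π/ω_n = 6.283/21.31 = 0.2948 s.

0.295 s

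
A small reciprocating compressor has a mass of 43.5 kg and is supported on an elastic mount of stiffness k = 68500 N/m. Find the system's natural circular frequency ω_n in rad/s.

39.7 rad/s

ω_n = √(k/m) = √(68500/43.5) = √1575 = 39.68 rad/s.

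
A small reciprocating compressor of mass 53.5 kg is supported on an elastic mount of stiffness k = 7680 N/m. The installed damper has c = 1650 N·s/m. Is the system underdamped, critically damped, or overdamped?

c_c = 2√(k·m) = 1282 N·s/m; ζ = c/c_c = 1650/1282 = 1.29.
Since ζ > 1 the system is overdamped.

overdamped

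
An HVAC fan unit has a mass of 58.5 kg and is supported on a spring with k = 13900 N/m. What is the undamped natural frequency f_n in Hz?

ω_n = √(k/m) = √(13900/58.5) = √237.6 = 15.41 rad/s.
f_n = ω_n/(2π) = 15.41/6.283 = 2.453 Hz.

2.45 Hz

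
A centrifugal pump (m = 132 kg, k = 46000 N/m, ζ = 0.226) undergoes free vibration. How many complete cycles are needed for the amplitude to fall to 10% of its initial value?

Logarithmic decrement δ = 2πζ/√(1 − ζ²) = 2π × 0.2260/√(1 − 0.0511) = 1.458.
x_n/x₀ = e^(−nδ) ≤ 0.1; take ln: n ≥ ln(1/0.1)/δ = 2.303/1.458 = 1.580.
So 2 complete cycles are required.

2 cycles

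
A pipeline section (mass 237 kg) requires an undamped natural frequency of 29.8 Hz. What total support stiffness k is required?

8310000 N/m

ω_n = 2πf_n = 2π × 29.8 = 187.2 rad/s.
k = m·ω_n² = 237 × 187.2² = 237 × 35060 = 8309000 N/m.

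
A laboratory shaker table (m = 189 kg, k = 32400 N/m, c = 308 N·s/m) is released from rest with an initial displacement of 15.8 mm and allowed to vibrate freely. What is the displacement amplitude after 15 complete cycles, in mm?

ζ = c/(2√(km)) = 308/(2√(32400 × 189)) = 308/4949 = 0.06223.
Logarithmic decrement δ = 2πζ/√(1 − ζ²) = 2π × 0.06223/√(1 − 0.00387) = 0.3918.
After n cycles, x_n/x₀ = e^(−nδ), so x_15 = 15.8 × e^(−15 × 0.3918) = 15.8 × 0.002804 = 0.04431 mm.

0.0443 mm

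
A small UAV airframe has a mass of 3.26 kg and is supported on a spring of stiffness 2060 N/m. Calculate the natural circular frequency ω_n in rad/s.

ω_n = √(k/m) = √(2060/3.26) = √631.9 = 25.14 rad/s.

25.1 rad/s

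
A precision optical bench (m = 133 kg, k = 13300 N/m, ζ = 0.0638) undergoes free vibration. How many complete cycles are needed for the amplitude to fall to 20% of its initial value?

5 cycles

Logarithmic decrement δ = 2πζ/√(1 − ζ²) = 2π × 0.06380/√(1 − 0.00407) = 0.4017.
x_n/x₀ = e^(−nδ) ≤ 0.2; take ln: n ≥ ln(1/0.2)/δ = 1.609/0.4017 = 4.007.
So 5 complete cycles are required.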